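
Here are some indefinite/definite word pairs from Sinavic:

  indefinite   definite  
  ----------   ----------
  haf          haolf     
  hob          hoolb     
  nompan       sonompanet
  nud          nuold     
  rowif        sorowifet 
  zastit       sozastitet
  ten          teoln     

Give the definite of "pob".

poolb

"pob" has 1 vowel. The stems with 1 vowel (hob → hoolb, nud → nuold, haf → haolf) insert -ol- after the first vowel.
So pob → poolb.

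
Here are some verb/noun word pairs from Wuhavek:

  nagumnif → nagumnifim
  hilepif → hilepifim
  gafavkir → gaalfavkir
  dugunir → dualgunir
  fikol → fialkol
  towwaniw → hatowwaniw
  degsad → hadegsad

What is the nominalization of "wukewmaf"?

"wukewmaf" ends in -f. The stems ending in -f (nagumnif → nagumnifim, hilepif → hilepifim) add -im.
So wukewmaf → wukewmafim.

wukewmafim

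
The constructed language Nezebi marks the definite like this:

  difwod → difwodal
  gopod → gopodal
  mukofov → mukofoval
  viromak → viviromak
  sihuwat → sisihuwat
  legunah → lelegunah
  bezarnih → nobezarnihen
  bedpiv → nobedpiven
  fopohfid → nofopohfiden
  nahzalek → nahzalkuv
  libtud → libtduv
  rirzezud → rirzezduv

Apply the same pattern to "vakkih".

novakkihen

legunah and bezarnih both end in -h yet inflect differently (lelegunah, nobezarnihen), so the final letter is not what conditions the rule; the last vowel is.
"vakkih" has last vowel 'i'. The stems whose last vowel is 'i' (bezarnih → nobezarnihen, bedpiv → nobedpiven, fopohfid → nofopohfiden) add no- … -en around the stem.
The other patterns: stems whose last vowel is 'o' add -al; stems whose last vowel is 'a' repeat the first consonant+vowel as a prefix; stems whose last vowel is 'e' or 'u' delete the last vowel and add -uv.
So vakkih → novakkihen.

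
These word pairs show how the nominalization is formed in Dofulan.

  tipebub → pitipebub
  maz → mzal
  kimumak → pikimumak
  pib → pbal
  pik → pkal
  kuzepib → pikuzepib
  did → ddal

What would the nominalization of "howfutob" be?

kimumak and pik both end in -k yet inflect differently (pikimumak, pkal), so the final letter is not what conditions the rule; the number of vowels is.
"howfutob" has 3 vowels. The stems with 3 vowels (kuzepib → pikuzepib, tipebub → pitipebub, kimumak → pikimumak) add the prefix pi-.
So howfutob → pihowfutob.

pihowfutob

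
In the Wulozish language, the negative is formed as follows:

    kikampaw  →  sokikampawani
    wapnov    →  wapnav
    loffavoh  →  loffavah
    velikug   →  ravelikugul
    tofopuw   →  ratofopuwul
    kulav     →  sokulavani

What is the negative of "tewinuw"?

ratewinuwul

kulav and wapnov both end in -v yet inflect differently (sokulavani, wapnav), so the final letter is not what conditions the rule; the last vowel is.
"tewinuw" has last vowel 'u'. The stems whose last vowel is 'u' (velikug → ravelikugul, tofopuw → ratofopuwul) add ra- … -ul around the stem.
The other patterns: stems whose last vowel is 'a' add so- … -ani around the stem; stems whose last vowel is 'o' change the last vowel to 'a'.
So tewinuw → ratewinuwul.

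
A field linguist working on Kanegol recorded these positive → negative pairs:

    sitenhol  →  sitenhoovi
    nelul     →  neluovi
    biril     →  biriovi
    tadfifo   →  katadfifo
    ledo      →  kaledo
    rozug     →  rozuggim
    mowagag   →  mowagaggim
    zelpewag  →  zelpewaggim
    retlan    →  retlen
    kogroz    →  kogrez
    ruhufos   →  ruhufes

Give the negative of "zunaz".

sitenhol and tadfifo both have last vowel 'o' yet inflect differently (sitenhoovi, katadfifo), so the last vowel is not what conditions the rule; the final letter is.
"zunaz" ends in -z. The one such stem in the data (kogroz → kogrez) changes the last vowel to 'e' (as do retlan, ruhufos), so the same rule applies.
The other patterns: stems ending in -l drop the final letter and add -ovi; stems ending in -o add the prefix ka-; stems ending in -g double the final consonant and add -im.
So zunaz → zunez.

zunez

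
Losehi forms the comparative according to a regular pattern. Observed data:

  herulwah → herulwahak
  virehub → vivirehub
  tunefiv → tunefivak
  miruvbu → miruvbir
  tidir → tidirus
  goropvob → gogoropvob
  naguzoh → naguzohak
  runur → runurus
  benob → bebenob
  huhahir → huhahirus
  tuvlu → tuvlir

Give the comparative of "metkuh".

metkuhak

tuvlu and virehub both have last vowel 'u' yet inflect differently (tuvlir, vivirehub), so the last vowel is not what conditions the rule; the final letter is.
"metkuh" ends in -h. The stems ending in -h (herulwah → herulwahak, naguzoh → naguzohak) add -ak.
The other patterns: stems ending in -u drop the final letter and add -ir; stems ending in -b repeat the first consonant+vowel as a prefix; stems ending in -r add -us.
So metkuh → metkuhak.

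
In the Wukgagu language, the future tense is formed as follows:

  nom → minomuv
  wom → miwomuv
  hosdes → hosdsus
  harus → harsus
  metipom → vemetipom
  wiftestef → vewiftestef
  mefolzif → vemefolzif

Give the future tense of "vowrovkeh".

nom and metipom both end in -m yet inflect differently (minomuv, vemetipom), so the final letter is not what conditions the rule; the number of vowels is.
"vowrovkeh" has 3 vowels. The stems with 3 vowels (metipom → vemetipom, wiftestef → vewiftestef, mefolzif → vemefolzif) add the prefix ve-.
The other patterns: stems with 1 vowel add mi- … -uv around the stem; stems with 2 vowels delete the last vowel and add -us.
So vowrovkeh → vevowrovkeh.

vevowrovkeh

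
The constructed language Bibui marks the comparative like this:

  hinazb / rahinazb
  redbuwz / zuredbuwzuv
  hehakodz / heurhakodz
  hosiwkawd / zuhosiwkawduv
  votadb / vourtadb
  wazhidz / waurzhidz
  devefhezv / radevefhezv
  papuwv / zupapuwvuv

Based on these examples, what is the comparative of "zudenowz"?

votadb and hinazb both end in -b yet inflect differently (vourtadb, rahinazb), so the final letter is not what conditions the rule; the second-to-last letter is.
"zudenowz" has second-to-last letter 'w'. The stems whose second-to-last letter is 'w' (papuwv → zupapuwvuv, hosiwkawd → zuhosiwkawduv, redbuwz → zuredbuwzuv) add zu- … -uv around the stem.
The other patterns: stems whose second-to-last letter is 'd' insert -ur- after the first vowel; stems whose second-to-last letter is 'z' add the prefix ra-.
So zudenowz → zuzudenowzuv.

zuzudenowzuv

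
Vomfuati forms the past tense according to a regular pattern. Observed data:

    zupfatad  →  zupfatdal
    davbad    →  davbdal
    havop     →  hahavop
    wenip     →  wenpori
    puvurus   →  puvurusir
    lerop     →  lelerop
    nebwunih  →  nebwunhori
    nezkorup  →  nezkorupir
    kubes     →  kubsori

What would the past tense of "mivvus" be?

mivvusir

"mivvus" has last vowel 'u'. The stems whose last vowel is 'u' (nezkorup → nezkorupir, puvurus → puvurusir) add -ir.
The other patterns: stems whose last vowel is 'o' repeat the first consonant+vowel as a prefix; stems whose last vowel is 'a' delete the last vowel and add -al; stems whose last vowel is 'e' or 'i' delete the last vowel and add -ori.
So mivvus → mivvusir.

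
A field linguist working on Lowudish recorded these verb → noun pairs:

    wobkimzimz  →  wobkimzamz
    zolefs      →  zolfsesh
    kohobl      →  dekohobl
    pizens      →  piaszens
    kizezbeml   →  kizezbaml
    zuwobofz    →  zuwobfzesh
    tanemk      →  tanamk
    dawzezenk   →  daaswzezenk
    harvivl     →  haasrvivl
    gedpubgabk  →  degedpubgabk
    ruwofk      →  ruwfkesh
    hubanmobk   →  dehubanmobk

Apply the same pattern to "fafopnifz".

fafopnfzesh

"fafopnifz" has second-to-last letter 'f'. The stems whose second-to-last letter is 'f' (ruwofk → ruwfkesh, zuwobofz → zuwobfzesh, zolefs → zolfsesh) delete the last vowel and add -esh.
So fafopnifz → fafopnfzesh.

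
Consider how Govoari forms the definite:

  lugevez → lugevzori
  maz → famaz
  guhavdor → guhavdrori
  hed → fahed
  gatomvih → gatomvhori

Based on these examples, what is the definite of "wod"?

fawod

lugevez and maz both end in -z yet inflect differently (lugevzori, famaz), so the final letter is not what conditions the rule; the number of vowels is.
"wod" has 1 vowel. The stems with 1 vowel (hed → fahed, maz → famaz) add the prefix fa-.
The other pattern: stems with 3 vowels delete the last vowel and add -ori.
So wod → fawod.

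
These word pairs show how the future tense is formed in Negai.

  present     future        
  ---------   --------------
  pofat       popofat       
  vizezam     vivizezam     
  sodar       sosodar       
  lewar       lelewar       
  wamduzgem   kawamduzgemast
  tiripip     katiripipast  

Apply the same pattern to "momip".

"momip" has last vowel 'i'. The one such stem in the data (tiripip → katiripipast) adds ka- … -ast around the stem, so the same rule applies.
So momip → kamomipast.

kamomipast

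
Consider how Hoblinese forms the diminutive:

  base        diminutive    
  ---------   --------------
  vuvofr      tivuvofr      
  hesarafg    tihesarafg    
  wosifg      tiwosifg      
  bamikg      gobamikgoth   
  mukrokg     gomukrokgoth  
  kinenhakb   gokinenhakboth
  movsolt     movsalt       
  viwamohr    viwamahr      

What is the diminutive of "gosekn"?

gogoseknoth

hesarafg and bamikg both end in -g yet inflect differently (tihesarafg, gobamikgoth), so the final letter is not what conditions the rule; the second-to-last letter is.
"gosekn" has second-to-last letter 'k'. The stems whose second-to-last letter is 'k' (bamikg → gobamikgoth, mukrokg → gomukrokgoth, kinenhakb → gokinenhakboth) add go- … -oth around the stem.
So gosekn → gogoseknoth.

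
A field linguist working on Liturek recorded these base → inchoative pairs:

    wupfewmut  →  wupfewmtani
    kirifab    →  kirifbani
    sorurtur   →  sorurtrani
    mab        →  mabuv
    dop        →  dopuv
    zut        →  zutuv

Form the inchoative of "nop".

nopuv

"nop" has 1 vowel. The stems with 1 vowel (mab → mabuv, dop → dopuv, zut → zutuv) add -uv.
So nop → nopuv.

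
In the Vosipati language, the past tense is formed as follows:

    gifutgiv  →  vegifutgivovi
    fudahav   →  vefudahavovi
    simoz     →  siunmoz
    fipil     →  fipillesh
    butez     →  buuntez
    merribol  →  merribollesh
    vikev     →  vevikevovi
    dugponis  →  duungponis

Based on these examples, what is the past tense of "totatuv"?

gifutgiv and fipil both have last vowel 'i' yet inflect differently (vegifutgivovi, fipillesh), so the last vowel is not what conditions the rule; the final letter is.
"totatuv" ends in -v. The stems ending in -v (gifutgiv → vegifutgivovi, fudahav → vefudahavovi, vikev → vevikevovi) add ve- … -ovi around the stem.
The other patterns: stems ending in -l double the final consonant and add -esh; stems ending in -s or -z insert -un- after the first vowel.
So totatuv → vetotatuvovi.

vetotatuvovi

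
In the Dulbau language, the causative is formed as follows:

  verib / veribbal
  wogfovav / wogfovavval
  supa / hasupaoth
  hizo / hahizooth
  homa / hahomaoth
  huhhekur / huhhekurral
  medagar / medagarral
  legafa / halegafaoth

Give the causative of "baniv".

banivval

medagar and supa both have last vowel 'a' yet inflect differently (medagarral, hasupaoth), so the last vowel is not what conditions the rule; whether the stem ends in a vowel or a consonant is.
"baniv" ends in a consonant. The stems ending in a consonant (verib → veribbal, huhhekur → huhhekurral, medagar → medagarral) double the final consonant and add -al.
The other pattern: stems ending in a vowel add ha- … -oth around the stem.
So baniv → banivval.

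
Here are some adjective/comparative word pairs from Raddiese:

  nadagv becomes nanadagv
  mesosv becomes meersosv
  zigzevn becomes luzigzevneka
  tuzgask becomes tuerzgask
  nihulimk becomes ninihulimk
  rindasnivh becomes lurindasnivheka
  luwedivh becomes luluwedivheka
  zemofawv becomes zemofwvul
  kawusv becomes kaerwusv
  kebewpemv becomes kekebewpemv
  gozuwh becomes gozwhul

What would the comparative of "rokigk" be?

rorokigk

gozuwh and luwedivh both end in -h yet inflect differently (gozwhul, luluwedivheka), so the final letter is not what conditions the rule; the second-to-last letter is.
"rokigk" has second-to-last letter 'g'. The one such stem in the data (nadagv → nanadagv) repeats the first consonant+vowel as a prefix (as do nihulimk, kebewpemv), so the same rule applies.
So rokigk → rorokigk.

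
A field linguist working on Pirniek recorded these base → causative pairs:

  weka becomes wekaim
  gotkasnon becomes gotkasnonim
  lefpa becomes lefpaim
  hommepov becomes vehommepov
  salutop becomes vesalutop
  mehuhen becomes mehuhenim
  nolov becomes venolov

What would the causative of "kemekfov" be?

"kemekfov" ends in -v. The stems ending in -v (nolov → venolov, hommepov → vehommepov) add the prefix ve-.
So kemekfov → vekemekfov.

vekemekfov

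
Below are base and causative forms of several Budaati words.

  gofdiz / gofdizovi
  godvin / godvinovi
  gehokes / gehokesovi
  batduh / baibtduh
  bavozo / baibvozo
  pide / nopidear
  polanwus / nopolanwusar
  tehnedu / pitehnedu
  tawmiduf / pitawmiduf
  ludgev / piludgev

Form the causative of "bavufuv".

gehokes and polanwus both end in -s yet inflect differently (gehokesovi, nopolanwusar), so the final letter is not what conditions the rule; the first letter is.
"bavufuv" begins with b-. The stems beginning with b- (batduh → baibtduh, bavozo → baibvozo) insert -ib- after the first vowel.
So bavufuv → baibvufuv.

baibvufuv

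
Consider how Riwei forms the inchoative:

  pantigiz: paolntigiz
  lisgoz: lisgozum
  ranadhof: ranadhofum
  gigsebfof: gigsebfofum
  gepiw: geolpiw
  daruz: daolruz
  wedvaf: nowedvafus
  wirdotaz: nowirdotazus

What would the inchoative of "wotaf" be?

nowotafus

"wotaf" has last vowel 'a'. The stems whose last vowel is 'a' (wedvaf → nowedvafus, wirdotaz → nowirdotazus) add no- … -us around the stem.
The other patterns: stems whose last vowel is 'o' add -um; stems whose last vowel is 'i' or 'u' insert -ol- after the first vowel.
So wotaf → nowotafus.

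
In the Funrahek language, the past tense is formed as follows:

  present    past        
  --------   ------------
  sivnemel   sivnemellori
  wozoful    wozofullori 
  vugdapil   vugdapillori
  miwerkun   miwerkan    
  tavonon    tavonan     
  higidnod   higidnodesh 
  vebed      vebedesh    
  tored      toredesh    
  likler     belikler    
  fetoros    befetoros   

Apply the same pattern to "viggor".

wozoful and miwerkun both have last vowel 'u' yet inflect differently (wozofullori, miwerkan), so the last vowel is not what conditions the rule; the final letter is.
"viggor" ends in -r. The one such stem in the data (likler → belikler) adds the prefix be-, so the same rule applies.
So viggor → beviggor.

beviggor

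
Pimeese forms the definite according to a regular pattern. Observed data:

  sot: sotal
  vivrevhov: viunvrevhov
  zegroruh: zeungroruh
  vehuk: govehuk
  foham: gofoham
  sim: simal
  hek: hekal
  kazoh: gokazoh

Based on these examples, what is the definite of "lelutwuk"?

leunlutwuk

sim and foham both end in -m yet inflect differently (simal, gofoham), so the final letter is not what conditions the rule; the number of vowels is.
"lelutwuk" has 3 vowels. The stems with 3 vowels (vivrevhov → viunvrevhov, zegroruh → zeungroruh) insert -un- after the first vowel.
The other patterns: stems with 1 vowel add -al; stems with 2 vowels add the prefix go-.
So lelutwuk → leunlutwuk.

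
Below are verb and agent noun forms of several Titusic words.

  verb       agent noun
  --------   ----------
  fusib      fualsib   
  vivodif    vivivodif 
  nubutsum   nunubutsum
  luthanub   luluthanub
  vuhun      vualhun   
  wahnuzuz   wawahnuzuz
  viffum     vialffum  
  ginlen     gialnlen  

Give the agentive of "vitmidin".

vivitmidin

viffum and nubutsum both end in -m yet inflect differently (vialffum, nunubutsum), so the final letter is not what conditions the rule; the number of vowels is.
"vitmidin" has 3 vowels. The stems with 3 vowels (nubutsum → nunubutsum, wahnuzuz → wawahnuzuz, luthanub → luluthanub) repeat the first consonant+vowel as a prefix.
The other pattern: stems with 2 vowels insert -al- after the first vowel.
So vitmidin → vivitmidin.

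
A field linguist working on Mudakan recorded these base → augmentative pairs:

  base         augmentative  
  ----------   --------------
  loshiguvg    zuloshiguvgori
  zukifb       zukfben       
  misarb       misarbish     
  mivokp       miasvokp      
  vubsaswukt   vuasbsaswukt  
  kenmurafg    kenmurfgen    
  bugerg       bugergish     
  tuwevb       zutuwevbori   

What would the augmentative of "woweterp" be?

woweterpish

kenmurafg and loshiguvg both end in -g yet inflect differently (kenmurfgen, zuloshiguvgori), so the final letter is not what conditions the rule; the second-to-last letter is.
"woweterp" has second-to-last letter 'r'. The stems whose second-to-last letter is 'r' (misarb → misarbish, bugerg → bugergish) add -ish.
So woweterp → woweterpish.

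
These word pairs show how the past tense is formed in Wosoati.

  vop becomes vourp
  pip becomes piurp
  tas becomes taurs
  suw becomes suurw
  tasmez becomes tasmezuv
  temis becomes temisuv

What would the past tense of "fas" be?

"fas" has 1 vowel. The stems with 1 vowel (vop → vourp, pip → piurp, tas → taurs) insert -ur- after the first vowel.
So fas → faurs.

faurs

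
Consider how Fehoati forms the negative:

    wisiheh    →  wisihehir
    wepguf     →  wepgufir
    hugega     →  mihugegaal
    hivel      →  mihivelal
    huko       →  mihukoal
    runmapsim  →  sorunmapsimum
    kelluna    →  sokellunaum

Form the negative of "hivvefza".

mihivvefzaal

hugega and kelluna both end in -a yet inflect differently (mihugegaal, sokellunaum), so the final letter is not what conditions the rule; the first letter is.
"hivvefza" begins with h-. The stems beginning with h- (hugega → mihugegaal, hivel → mihivelal, huko → mihukoal) add mi- … -al around the stem.
The other patterns: stems beginning with w- add -ir; stems beginning with k- or r- add so- … -um around the stem.
So hivvefza → mihivvefzaal.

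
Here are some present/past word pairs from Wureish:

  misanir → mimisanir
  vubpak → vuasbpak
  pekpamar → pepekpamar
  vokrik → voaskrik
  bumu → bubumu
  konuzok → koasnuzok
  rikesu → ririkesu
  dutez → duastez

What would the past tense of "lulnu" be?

lululnu

misanir and vokrik both have last vowel 'i' yet inflect differently (mimisanir, voaskrik), so the last vowel is not what conditions the rule; the final letter is.
"lulnu" ends in -u. The stems ending in -u (rikesu → ririkesu, bumu → bubumu) repeat the first consonant+vowel as a prefix.
So lulnu → lululnu.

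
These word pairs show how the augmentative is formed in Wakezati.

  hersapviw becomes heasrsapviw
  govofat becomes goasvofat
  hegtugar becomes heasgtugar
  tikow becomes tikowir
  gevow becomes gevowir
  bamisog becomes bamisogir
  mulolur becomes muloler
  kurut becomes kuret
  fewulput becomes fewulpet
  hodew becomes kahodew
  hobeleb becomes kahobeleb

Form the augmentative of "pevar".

peasvar

hersapviw and tikow both end in -w yet inflect differently (heasrsapviw, tikowir), so the final letter is not what conditions the rule; the last vowel is.
"pevar" has last vowel 'a'. The stems whose last vowel is 'a' (govofat → goasvofat, hegtugar → heasgtugar) insert -as- after the first vowel.
So pevar → peasvar.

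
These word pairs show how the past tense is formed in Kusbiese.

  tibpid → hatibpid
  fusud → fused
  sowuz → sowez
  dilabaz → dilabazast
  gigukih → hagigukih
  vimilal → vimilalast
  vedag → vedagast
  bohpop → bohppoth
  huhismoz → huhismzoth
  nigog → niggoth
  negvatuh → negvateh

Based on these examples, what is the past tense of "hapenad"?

hapenadast

"hapenad" has last vowel 'a'. The stems whose last vowel is 'a' (vimilal → vimilalast, dilabaz → dilabazast, vedag → vedagast) add -ast.
The other patterns: stems whose last vowel is 'o' delete the last vowel and add -oth; stems whose last vowel is 'u' change the last vowel to 'e'; stems whose last vowel is 'i' add the prefix ha-.
So hapenad → hapenadast.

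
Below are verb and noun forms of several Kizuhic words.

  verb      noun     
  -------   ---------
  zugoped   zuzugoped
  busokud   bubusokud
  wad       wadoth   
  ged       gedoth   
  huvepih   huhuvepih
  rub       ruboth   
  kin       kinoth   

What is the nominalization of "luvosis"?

luluvosis

busokud and ged both end in -d yet inflect differently (bubusokud, gedoth), so the final letter is not what conditions the rule; the number of vowels is.
"luvosis" has 3 vowels. The stems with 3 vowels (busokud → bubusokud, zugoped → zuzugoped, huvepih → huhuvepih) repeat the first consonant+vowel as a prefix.
So luvosis → luluvosis.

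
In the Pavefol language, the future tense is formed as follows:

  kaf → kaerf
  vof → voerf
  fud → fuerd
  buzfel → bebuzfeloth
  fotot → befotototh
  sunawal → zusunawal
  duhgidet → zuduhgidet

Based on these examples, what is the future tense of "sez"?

"sez" has 1 vowel. The stems with 1 vowel (kaf → kaerf, vof → voerf, fud → fuerd) insert -er- after the first vowel.
The other patterns: stems with 2 vowels add be- … -oth around the stem; stems with 3 vowels add the prefix zu-.
So sez → seerz.

seerz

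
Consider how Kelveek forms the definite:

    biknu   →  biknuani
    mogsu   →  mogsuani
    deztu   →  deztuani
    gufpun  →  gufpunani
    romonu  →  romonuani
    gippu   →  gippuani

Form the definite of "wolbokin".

wolbokinani

Every pair shown (biknu → biknuani, mogsu → mogsuani, deztu → deztuani, …) follows the same rule: add -ani.
So wolbokin → wolbokinani.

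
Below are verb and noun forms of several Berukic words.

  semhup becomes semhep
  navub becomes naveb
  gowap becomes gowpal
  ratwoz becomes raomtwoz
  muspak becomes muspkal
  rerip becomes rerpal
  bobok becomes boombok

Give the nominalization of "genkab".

genkbal

bobok and muspak both end in -k yet inflect differently (boombok, muspkal), so the final letter is not what conditions the rule; the last vowel is.
"genkab" has last vowel 'a'. The stems whose last vowel is 'a' (muspak → muspkal, gowap → gowpal) delete the last vowel and add -al.
The other patterns: stems whose last vowel is 'o' insert -om- after the first vowel; stems whose last vowel is 'u' change the last vowel to 'e'.
So genkab → genkbal.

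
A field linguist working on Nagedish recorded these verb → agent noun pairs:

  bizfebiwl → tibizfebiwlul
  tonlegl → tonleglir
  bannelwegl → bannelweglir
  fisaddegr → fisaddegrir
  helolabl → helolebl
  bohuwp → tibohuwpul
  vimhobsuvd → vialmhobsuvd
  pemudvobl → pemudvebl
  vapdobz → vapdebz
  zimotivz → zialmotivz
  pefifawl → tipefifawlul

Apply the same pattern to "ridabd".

pefifawl and bannelwegl both end in -l yet inflect differently (tipefifawlul, bannelweglir), so the final letter is not what conditions the rule; the second-to-last letter is.
"ridabd" has second-to-last letter 'b'. The stems whose second-to-last letter is 'b' (vapdobz → vapdebz, helolabl → helolebl, pemudvobl → pemudvebl) change the last vowel to 'e'.
So ridabd → ridebd.

ridebd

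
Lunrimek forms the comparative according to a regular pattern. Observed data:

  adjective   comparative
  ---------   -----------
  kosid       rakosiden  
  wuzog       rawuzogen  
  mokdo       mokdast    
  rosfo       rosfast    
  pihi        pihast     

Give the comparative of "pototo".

wuzog and mokdo both have last vowel 'o' yet inflect differently (rawuzogen, mokdast), so the last vowel is not what conditions the rule; whether the stem ends in a vowel or a consonant is.
"pototo" ends in a vowel. The stems ending in a vowel (mokdo → mokdast, rosfo → rosfast, pihi → pihast) drop the final letter and add -ast.
So pototo → pototast.

pototast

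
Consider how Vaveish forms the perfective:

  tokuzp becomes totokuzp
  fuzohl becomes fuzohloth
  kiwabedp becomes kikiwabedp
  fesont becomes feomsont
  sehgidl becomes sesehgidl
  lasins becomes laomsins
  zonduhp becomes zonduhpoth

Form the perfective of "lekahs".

"lekahs" has second-to-last letter 'h'. The stems whose second-to-last letter is 'h' (zonduhp → zonduhpoth, fuzohl → fuzohloth) add -oth.
So lekahs → lekahsoth.

lekahsoth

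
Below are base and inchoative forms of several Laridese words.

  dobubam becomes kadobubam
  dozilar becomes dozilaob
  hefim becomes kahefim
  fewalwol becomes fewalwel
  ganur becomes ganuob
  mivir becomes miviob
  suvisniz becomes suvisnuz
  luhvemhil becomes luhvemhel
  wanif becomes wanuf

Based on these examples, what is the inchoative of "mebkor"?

"mebkor" ends in -r. The stems ending in -r (mivir → miviob, dozilar → dozilaob, ganur → ganuob) drop the final letter and add -ob.
The other patterns: stems ending in -l change the last vowel to 'e'; stems ending in -m add the prefix ka-; stems ending in -f or -z change the last vowel to 'u'.
So mebkor → mebkoob.

mebkoob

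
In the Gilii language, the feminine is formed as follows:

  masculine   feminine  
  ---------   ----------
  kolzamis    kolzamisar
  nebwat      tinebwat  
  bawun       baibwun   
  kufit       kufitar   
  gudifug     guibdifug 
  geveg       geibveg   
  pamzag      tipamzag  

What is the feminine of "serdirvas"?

tiserdirvas

gudifug and pamzag both end in -g yet inflect differently (guibdifug, tipamzag), so the final letter is not what conditions the rule; the last vowel is.
"serdirvas" has last vowel 'a'. The stems whose last vowel is 'a' (pamzag → tipamzag, nebwat → tinebwat) add the prefix ti-.
The other patterns: stems whose last vowel is 'e' or 'u' insert -ib- after the first vowel; stems whose last vowel is 'i' add -ar.
So serdirvas → tiserdirvas.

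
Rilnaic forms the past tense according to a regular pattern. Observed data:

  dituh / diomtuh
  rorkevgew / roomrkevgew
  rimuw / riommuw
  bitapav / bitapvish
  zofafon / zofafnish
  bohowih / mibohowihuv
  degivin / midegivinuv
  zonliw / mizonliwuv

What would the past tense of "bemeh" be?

"bemeh" has last vowel 'e'. The one such stem in the data (rorkevgew → roomrkevgew) inserts -om- after the first vowel (as do dituh, rimuw), so the same rule applies.
So bemeh → beommeh.

beommeh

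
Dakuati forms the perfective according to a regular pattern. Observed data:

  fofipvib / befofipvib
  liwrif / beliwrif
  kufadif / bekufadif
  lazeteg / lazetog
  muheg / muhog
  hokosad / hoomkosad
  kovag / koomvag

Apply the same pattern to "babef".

"babef" has last vowel 'e'. The stems whose last vowel is 'e' (lazeteg → lazetog, muheg → muhog) change the last vowel to 'o'.
The other patterns: stems whose last vowel is 'i' add the prefix be-; stems whose last vowel is 'a' insert -om- after the first vowel.
So babef → babof.

babof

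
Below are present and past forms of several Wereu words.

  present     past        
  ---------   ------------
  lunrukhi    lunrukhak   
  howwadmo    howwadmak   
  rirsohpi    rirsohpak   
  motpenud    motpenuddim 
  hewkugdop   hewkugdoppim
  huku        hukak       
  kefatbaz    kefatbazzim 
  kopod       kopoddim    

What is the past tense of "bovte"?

bovtak

howwadmo and kopod both have last vowel 'o' yet inflect differently (howwadmak, kopoddim), so the last vowel is not what conditions the rule; whether the stem ends in a vowel or a consonant is.
"bovte" ends in a vowel. The stems ending in a vowel (howwadmo → howwadmak, lunrukhi → lunrukhak, huku → hukak) drop the final letter and add -ak.
The other pattern: stems ending in a consonant double the final consonant and add -im.
So bovte → bovtak.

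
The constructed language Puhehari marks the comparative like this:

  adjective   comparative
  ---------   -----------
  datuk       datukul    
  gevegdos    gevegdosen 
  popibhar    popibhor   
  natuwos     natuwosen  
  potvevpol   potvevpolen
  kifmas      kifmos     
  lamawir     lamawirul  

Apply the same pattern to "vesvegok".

kifmas and natuwos both end in -s yet inflect differently (kifmos, natuwosen), so the final letter is not what conditions the rule; the last vowel is.
"vesvegok" has last vowel 'o'. The stems whose last vowel is 'o' (natuwos → natuwosen, gevegdos → gevegdosen, potvevpol → potvevpolen) add -en.
So vesvegok → vesvegoken.

vesvegoken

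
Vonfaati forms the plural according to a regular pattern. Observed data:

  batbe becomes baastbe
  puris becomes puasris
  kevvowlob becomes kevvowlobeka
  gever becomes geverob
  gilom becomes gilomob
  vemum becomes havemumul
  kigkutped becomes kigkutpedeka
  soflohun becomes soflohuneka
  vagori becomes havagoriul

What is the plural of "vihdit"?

gilom and vemum both end in -m yet inflect differently (gilomob, havemumul), so the final letter is not what conditions the rule; the first letter is.
"vihdit" begins with v-. The stems beginning with v- (vemum → havemumul, vagori → havagoriul) add ha- … -ul around the stem.
So vihdit → havihditul.

havihditul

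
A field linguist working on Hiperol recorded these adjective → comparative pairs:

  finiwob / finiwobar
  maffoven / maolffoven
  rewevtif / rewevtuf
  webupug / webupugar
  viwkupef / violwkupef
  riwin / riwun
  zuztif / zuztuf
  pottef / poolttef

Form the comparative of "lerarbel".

leolrarbel

zuztif and viwkupef both end in -f yet inflect differently (zuztuf, violwkupef), so the final letter is not what conditions the rule; the last vowel is.
"lerarbel" has last vowel 'e'. The stems whose last vowel is 'e' (viwkupef → violwkupef, pottef → poolttef, maffoven → maolffoven) insert -ol- after the first vowel.
So lerarbel → leolrarbel.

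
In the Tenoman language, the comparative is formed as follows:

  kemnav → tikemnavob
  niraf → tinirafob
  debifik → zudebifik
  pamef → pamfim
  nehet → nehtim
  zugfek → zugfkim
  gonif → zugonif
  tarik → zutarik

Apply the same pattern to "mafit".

"mafit" has last vowel 'i'. The stems whose last vowel is 'i' (gonif → zugonif, debifik → zudebifik, tarik → zutarik) add the prefix zu-.
The other patterns: stems whose last vowel is 'e' delete the last vowel and add -im; stems whose last vowel is 'a' add ti- … -ob around the stem.
So mafit → zumafit.

zumafit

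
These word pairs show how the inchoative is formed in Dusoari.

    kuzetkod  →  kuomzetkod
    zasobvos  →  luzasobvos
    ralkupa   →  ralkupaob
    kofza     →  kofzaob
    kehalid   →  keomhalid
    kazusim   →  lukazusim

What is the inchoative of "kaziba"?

kazibaob

kehalid and kazusim both have last vowel 'i' yet inflect differently (keomhalid, lukazusim), so the last vowel is not what conditions the rule; the final letter is.
"kaziba" ends in -a. The stems ending in -a (kofza → kofzaob, ralkupa → ralkupaob) add -ob.
The other patterns: stems ending in -d insert -om- after the first vowel; stems ending in -m or -s add the prefix lu-.
So kaziba → kazibaob.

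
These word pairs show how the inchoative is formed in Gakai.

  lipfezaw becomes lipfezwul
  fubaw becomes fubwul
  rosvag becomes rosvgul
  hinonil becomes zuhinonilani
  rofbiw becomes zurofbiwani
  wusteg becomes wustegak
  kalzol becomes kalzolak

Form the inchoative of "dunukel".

lipfezaw and rofbiw both end in -w yet inflect differently (lipfezwul, zurofbiwani), so the final letter is not what conditions the rule; the last vowel is.
"dunukel" has last vowel 'e'. The one such stem in the data (wusteg → wustegak) adds -ak, so the same rule applies.
So dunukel → dunukelak.

dunukelak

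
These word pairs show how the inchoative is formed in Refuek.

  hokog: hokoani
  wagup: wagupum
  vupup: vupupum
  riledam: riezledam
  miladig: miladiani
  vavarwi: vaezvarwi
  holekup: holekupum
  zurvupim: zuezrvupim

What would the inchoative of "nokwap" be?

miladig and vavarwi both have last vowel 'i' yet inflect differently (miladiani, vaezvarwi), so the last vowel is not what conditions the rule; the final letter is.
"nokwap" ends in -p. The stems ending in -p (holekup → holekupum, wagup → wagupum, vupup → vupupum) add -um.
So nokwap → nokwapum.

nokwapum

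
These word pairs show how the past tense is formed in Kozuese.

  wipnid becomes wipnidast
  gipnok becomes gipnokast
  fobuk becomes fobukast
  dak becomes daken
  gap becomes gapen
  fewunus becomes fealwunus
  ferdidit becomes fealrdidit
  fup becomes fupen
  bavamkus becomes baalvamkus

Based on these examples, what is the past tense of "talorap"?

taallorap

dak and fobuk both end in -k yet inflect differently (daken, fobukast), so the final letter is not what conditions the rule; the number of vowels is.
"talorap" has 3 vowels. The stems with 3 vowels (fewunus → fealwunus, bavamkus → baalvamkus, ferdidit → fealrdidit) insert -al- after the first vowel.
So talorap → taallorap.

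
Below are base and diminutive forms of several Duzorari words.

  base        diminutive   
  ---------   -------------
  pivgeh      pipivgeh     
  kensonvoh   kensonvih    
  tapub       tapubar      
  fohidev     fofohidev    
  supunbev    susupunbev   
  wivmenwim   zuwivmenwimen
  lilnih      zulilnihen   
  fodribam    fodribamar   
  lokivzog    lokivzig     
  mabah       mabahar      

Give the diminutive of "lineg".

"lineg" has last vowel 'e'. The stems whose last vowel is 'e' (fohidev → fofohidev, pivgeh → pipivgeh, supunbev → susupunbev) repeat the first consonant+vowel as a prefix.
So lineg → lilineg.

lilineg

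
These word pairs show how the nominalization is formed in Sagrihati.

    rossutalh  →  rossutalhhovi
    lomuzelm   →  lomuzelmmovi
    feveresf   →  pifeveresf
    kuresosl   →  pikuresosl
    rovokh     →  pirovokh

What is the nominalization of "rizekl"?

pirizekl

rossutalh and rovokh both end in -h yet inflect differently (rossutalhhovi, pirovokh), so the final letter is not what conditions the rule; the second-to-last letter is.
"rizekl" has second-to-last letter 'k'. The one such stem in the data (rovokh → pirovokh) adds the prefix pi-, so the same rule applies.
The other pattern: stems whose second-to-last letter is 'l' double the final consonant and add -ovi.
So rizekl → pirizekl.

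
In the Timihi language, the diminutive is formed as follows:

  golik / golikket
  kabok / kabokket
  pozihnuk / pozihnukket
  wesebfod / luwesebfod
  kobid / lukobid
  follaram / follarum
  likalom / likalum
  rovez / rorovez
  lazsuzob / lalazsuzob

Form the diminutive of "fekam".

fekum

kabok and wesebfod both have last vowel 'o' yet inflect differently (kabokket, luwesebfod), so the last vowel is not what conditions the rule; the final letter is.
"fekam" ends in -m. The stems ending in -m (follaram → follarum, likalom → likalum) change the last vowel to 'u'.
So fekam → fekum.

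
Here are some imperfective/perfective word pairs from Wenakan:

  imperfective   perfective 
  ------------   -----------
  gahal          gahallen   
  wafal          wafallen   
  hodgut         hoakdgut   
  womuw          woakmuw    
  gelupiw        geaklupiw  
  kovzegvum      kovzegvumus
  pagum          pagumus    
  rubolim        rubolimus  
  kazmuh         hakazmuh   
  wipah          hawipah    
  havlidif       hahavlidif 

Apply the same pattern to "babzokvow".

baakbzokvow

hodgut and kovzegvum both have last vowel 'u' yet inflect differently (hoakdgut, kovzegvumus), so the last vowel is not what conditions the rule; the final letter is.
"babzokvow" ends in -w. The stems ending in -w (womuw → woakmuw, gelupiw → geaklupiw) insert -ak- after the first vowel.
So babzokvow → baakbzokvow.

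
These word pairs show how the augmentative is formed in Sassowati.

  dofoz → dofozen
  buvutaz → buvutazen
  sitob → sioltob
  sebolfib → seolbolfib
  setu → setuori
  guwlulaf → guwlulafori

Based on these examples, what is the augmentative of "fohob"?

dofoz and sitob both have last vowel 'o' yet inflect differently (dofozen, sioltob), so the last vowel is not what conditions the rule; the final letter is.
"fohob" ends in -b. The stems ending in -b (sitob → sioltob, sebolfib → seolbolfib) insert -ol- after the first vowel.
The other patterns: stems ending in -z add -en; stems ending in -f or -u add -ori.
So fohob → foolhob.

foolhob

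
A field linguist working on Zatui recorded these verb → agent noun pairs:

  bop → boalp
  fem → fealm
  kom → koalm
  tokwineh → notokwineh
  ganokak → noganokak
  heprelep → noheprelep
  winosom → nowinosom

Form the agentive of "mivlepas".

"mivlepas" has 3 vowels. The stems with 3 vowels (tokwineh → notokwineh, ganokak → noganokak, heprelep → noheprelep) add the prefix no-.
So mivlepas → nomivlepas.

nomivlepas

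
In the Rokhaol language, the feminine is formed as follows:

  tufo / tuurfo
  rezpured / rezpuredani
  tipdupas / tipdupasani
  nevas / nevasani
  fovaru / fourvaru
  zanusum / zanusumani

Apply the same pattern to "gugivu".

guurgivu

zanusum and fovaru both have last vowel 'u' yet inflect differently (zanusumani, fourvaru), so the last vowel is not what conditions the rule; whether the stem ends in a vowel or a consonant is.
"gugivu" ends in a vowel. The stems ending in a vowel (fovaru → fourvaru, tufo → tuurfo) insert -ur- after the first vowel.
The other pattern: stems ending in a consonant add -ani.
So gugivu → guurgivu.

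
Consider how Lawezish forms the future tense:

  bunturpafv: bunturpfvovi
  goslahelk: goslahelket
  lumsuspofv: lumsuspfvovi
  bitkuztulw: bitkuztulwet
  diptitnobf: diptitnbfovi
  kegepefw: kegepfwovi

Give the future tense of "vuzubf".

bitkuztulw and kegepefw both end in -w yet inflect differently (bitkuztulwet, kegepfwovi), so the final letter is not what conditions the rule; the second-to-last letter is.
"vuzubf" has second-to-last letter 'b'. The one such stem in the data (diptitnobf → diptitnbfovi) deletes the last vowel and adds -ovi (as do lumsuspofv, kegepefw), so the same rule applies.
So vuzubf → vuzbfovi.

vuzbfovi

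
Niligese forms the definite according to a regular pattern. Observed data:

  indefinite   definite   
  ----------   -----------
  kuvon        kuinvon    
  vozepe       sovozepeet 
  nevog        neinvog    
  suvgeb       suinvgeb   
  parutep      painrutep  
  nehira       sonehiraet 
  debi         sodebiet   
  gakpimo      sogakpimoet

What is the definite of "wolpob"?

"wolpob" ends in a consonant. The stems ending in a consonant (suvgeb → suinvgeb, kuvon → kuinvon, nevog → neinvog) insert -in- after the first vowel.
So wolpob → woinlpob.

woinlpob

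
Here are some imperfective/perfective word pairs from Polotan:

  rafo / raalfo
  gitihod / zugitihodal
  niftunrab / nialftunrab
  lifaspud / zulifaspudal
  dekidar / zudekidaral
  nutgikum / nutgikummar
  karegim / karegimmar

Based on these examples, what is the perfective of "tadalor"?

lifaspud and nutgikum both have last vowel 'u' yet inflect differently (zulifaspudal, nutgikummar), so the last vowel is not what conditions the rule; the final letter is.
"tadalor" ends in -r. The one such stem in the data (dekidar → zudekidaral) adds zu- … -al around the stem, so the same rule applies.
The other patterns: stems ending in -m double the final consonant and add -ar; stems ending in -b or -o insert -al- after the first vowel.
So tadalor → zutadaloral.

zutadaloral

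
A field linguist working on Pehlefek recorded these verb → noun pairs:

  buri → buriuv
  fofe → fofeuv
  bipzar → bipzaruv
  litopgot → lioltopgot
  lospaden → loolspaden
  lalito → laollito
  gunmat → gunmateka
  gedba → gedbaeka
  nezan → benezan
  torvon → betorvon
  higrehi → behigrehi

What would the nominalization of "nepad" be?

litopgot and gunmat both end in -t yet inflect differently (lioltopgot, gunmateka), so the final letter is not what conditions the rule; the first letter is.
"nepad" begins with n-. The one such stem in the data (nezan → benezan) adds the prefix be-, so the same rule applies.
The other patterns: stems beginning with b- or f- add -uv; stems beginning with l- insert -ol- after the first vowel; stems beginning with g- add -eka.
So nepad → benepad.

benepad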